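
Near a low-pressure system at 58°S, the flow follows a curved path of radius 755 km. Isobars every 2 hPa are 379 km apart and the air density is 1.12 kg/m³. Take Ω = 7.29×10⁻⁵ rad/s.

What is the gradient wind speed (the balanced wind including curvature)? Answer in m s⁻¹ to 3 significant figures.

3.67 m s⁻¹

Coriolis parameter at 58°S:
f = 2Ω sin φ = 2 × 7.29×10⁻⁵ × sin 58° = 1.24×10⁻⁴ s⁻¹
Pressure gradient: |∂P/∂n| = 200 Pa / 379000 m = 5.28×10⁻⁴ Pa/m
Geostrophic speed: V_g = |∂P/∂n|/(fρ) = 5.28×10⁻⁴/(1.24×10⁻⁴ × 1.12) = 3.81 m/s
Around a low, centrifugal force acts outward with Coriolis, so pressure-gradient force balances both:
(1/ρ)|∂P/∂n| = fV + V²/R  →  V² + fR·V − fR·V_g = 0
With fR = 1.24×10⁻⁴ × 755×10³ m = 93.4 m/s:
V = [−fR + √((fR)² + 4 fR V_g)]/2 = [−93.4 + √(93.4² + 4×93.4×3.81)]/2 = 3.67 m/s
Subgeostrophic (V < V_g = 3.81 m/s), as expected around a low.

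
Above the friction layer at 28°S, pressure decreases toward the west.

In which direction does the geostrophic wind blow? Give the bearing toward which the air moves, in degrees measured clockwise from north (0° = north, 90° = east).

180°

The pressure-gradient force points toward the west (bearing 270°).
Geostrophic balance: in the Southern Hemisphere the Coriolis force deflects motion to the left, so the geostrophic wind blows 90° to the left of the pressure-gradient force (low pressure on the right).
Rotating 270° by 90° counterclockwise gives 180° — the wind blows toward the south.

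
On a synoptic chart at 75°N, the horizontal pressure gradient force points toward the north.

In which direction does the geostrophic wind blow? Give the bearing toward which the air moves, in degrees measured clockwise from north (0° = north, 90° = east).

The pressure-gradient force points toward the north (bearing 000°).
Geostrophic balance: in the Northern Hemisphere the Coriolis force deflects motion to the right, so the geostrophic wind blows 90° to the right of the pressure-gradient force (low pressure on the left).
Rotating 000° by 90° clockwise gives 090° — the wind blows toward the east.

090°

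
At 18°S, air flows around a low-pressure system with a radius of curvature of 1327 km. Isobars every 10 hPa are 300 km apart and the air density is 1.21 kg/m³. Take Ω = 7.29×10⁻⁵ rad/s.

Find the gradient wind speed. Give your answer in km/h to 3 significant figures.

135 km/h

Coriolis parameter at 18°S:
f = 2Ω sin φ = 2 × 7.29×10⁻⁵ × sin 18° = 4.51×10⁻⁵ s⁻¹
Pressure gradient: |∂P/∂n| = 1000 Pa / 300000 m = 3.33×10⁻³ Pa/m
Geostrophic speed: V_g = |∂P/∂n|/(fρ) = 3.33×10⁻³/(4.51×10⁻⁵ × 1.21) = 61.1 m/s
Around a low, centrifugal force acts outward with Coriolis, so pressure-gradient force balances both:
(1/ρ)|∂P/∂n| = fV + V²/R  →  V² + fR·V − fR·V_g = 0
With fR = 4.51×10⁻⁵ × 1327×10³ m = 59.8 m/s:
V = [−fR + √((fR)² + 4 fR V_g)]/2 = [−59.8 + √(59.8² + 4×59.8×61.1)]/2 = 37.6 m/s
Subgeostrophic (V < V_g = 61.1 m/s), as expected around a low.
Converting: 37.6 m/s × 3.6 = 135 km/h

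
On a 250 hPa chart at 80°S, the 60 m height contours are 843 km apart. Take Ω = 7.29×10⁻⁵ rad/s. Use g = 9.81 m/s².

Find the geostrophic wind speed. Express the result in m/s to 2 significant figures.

4.9 m/s

Coriolis parameter at 80°S:
f = 2Ω sin φ = 2 × 7.29×10⁻⁵ × sin 80° = 1.44×10⁻⁴ s⁻¹
Height gradient: |∂Z/∂n| = 60 m / 843000 m = 7.12×10⁻⁵
On a pressure surface, geostrophic balance gives V_g = (g/f)|∂Z/∂n|:
V_g = 9.81 × 7.12×10⁻⁵ / 1.44×10⁻⁴ = 4.86 m/s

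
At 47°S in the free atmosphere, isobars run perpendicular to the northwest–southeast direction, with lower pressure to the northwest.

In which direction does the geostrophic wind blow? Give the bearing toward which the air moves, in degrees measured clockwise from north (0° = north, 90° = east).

The pressure-gradient force points toward the northwest (bearing 315°).
Geostrophic balance: in the Southern Hemisphere the Coriolis force deflects motion to the left, so the geostrophic wind blows 90° to the left of the pressure-gradient force (low pressure on the right).
Rotating 315° by 90° counterclockwise gives 225° — the wind blows toward the southwest.

225°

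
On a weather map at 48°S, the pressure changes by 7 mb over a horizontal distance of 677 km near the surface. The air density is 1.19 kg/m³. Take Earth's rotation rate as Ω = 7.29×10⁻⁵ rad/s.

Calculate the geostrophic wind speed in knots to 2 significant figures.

Coriolis parameter at 48°S:
f = 2Ω sin φ = 2 × 7.29×10⁻⁵ × sin 48° = 1.08×10⁻⁴ s⁻¹
Pressure gradient: |∂P/∂n| = 700 Pa / 677000 m = 1.03×10⁻³ Pa/m
Geostrophic balance (pressure-gradient force = Coriolis force):
V_g = (1/(fρ)) |∂P/∂n| = 1.03×10⁻³ / (1.08×10⁻⁴ × 1.19) = 8.02 m/s
Converting: 8.02 m/s × 1.944 = 16 knots

16 knots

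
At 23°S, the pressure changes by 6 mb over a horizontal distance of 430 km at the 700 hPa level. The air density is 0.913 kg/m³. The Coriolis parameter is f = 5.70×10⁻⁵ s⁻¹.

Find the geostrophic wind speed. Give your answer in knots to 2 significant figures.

Pressure gradient: |∂P/∂n| = 600 Pa / 430000 m = 1.40×10⁻³ Pa/m
Geostrophic balance (pressure-gradient force = Coriolis force):
V_g = (1/(fρ)) |∂P/∂n| = 1.40×10⁻³ / (5.70×10⁻⁵ × 0.913) = 26.8 m/s
Converting: 26.8 m/s × 1.944 = 52 knots

52 knots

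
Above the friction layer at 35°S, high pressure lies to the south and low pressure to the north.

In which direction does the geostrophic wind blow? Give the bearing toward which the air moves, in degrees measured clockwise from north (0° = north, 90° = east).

270°

The pressure-gradient force points toward the north (bearing 000°).
Geostrophic balance: in the Southern Hemisphere the Coriolis force deflects motion to the left, so the geostrophic wind blows 90° to the left of the pressure-gradient force (low pressure on the right).
Rotating 000° by 90° counterclockwise gives 270° — the wind blows toward the west.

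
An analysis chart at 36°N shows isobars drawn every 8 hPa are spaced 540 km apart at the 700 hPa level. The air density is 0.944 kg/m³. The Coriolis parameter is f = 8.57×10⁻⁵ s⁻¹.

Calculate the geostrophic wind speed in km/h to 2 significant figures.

Pressure gradient: |∂P/∂n| = 800 Pa / 540000 m = 1.48×10⁻³ Pa/m
Geostrophic balance (pressure-gradient force = Coriolis force):
V_g = (1/(fρ)) |∂P/∂n| = 1.48×10⁻³ / (8.57×10⁻⁵ × 0.944) = 18.3 m/s
Converting: 18.3 m/s × 3.6 = 66 km/h

66 km/h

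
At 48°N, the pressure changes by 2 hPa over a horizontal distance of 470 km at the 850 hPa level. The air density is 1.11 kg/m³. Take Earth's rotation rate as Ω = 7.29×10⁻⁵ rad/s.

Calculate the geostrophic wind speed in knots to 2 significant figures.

6.9 knots

Coriolis parameter at 48°N:
f = 2Ω sin φ = 2 × 7.29×10⁻⁵ × sin 48° = 1.08×10⁻⁴ s⁻¹
Pressure gradient: |∂P/∂n| = 200 Pa / 470000 m = 4.26×10⁻⁴ Pa/m
Geostrophic balance (pressure-gradient force = Coriolis force):
V_g = (1/(fρ)) |∂P/∂n| = 4.26×10⁻⁴ / (1.08×10⁻⁴ × 1.11) = 3.54 m/s
Converting: 3.54 m/s × 1.944 = 6.9 knots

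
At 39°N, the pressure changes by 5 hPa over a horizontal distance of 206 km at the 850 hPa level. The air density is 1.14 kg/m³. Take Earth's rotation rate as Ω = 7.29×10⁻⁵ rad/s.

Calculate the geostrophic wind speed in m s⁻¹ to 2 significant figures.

Coriolis parameter at 39°N:
f = 2Ω sin φ = 2 × 7.29×10⁻⁵ × sin 39° = 9.18×10⁻⁵ s⁻¹
Pressure gradient: |∂P/∂n| = 500 Pa / 206000 m = 2.43×10⁻³ Pa/m
Geostrophic balance (pressure-gradient force = Coriolis force):
V_g = (1/(fρ)) |∂P/∂n| = 2.43×10⁻³ / (9.18×10⁻⁵ × 1.14) = 23.2 m/s

23 m s⁻¹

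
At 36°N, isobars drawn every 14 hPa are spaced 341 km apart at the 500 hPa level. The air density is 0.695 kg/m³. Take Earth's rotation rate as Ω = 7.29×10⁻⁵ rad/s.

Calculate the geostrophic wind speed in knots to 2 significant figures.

Coriolis parameter at 36°N:
f = 2Ω sin φ = 2 × 7.29×10⁻⁵ × sin 36° = 8.57×10⁻⁵ s⁻¹
Pressure gradient: |∂P/∂n| = 1400 Pa / 341000 m = 4.11×10⁻³ Pa/m
Geostrophic balance (pressure-gradient force = Coriolis force):
V_g = (1/(fρ)) |∂P/∂n| = 4.11×10⁻³ / (8.57×10⁻⁵ × 0.695) = 68.9 m/s
Converting: 68.9 m/s × 1.944 = 130 knots

130 knots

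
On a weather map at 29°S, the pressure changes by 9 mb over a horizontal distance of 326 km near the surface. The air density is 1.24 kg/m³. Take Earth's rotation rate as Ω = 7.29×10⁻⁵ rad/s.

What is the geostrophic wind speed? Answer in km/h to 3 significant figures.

Coriolis parameter at 29°S:
f = 2Ω sin φ = 2 × 7.29×10⁻⁵ × sin 29° = 7.07×10⁻⁵ s⁻¹
Pressure gradient: |∂P/∂n| = 900 Pa / 326000 m = 2.76×10⁻³ Pa/m
Geostrophic balance (pressure-gradient force = Coriolis force):
V_g = (1/(fρ)) |∂P/∂n| = 2.76×10⁻³ / (7.07×10⁻⁵ × 1.24) = 31.5 m/s
Converting: 31.5 m/s × 3.6 = 113 km/h

113 km/h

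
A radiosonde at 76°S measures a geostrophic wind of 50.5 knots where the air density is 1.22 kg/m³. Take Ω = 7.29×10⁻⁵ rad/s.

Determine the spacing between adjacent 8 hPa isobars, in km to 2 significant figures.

Coriolis parameter at 76°S:
f = 2Ω sin φ = 2 × 7.29×10⁻⁵ × sin 76° = 1.41×10⁻⁴ s⁻¹
Wind speed in SI: 50.5 knots = 26.0 m/s
Geostrophic balance rearranged: |∂P/∂n| = f ρ V_g
|∂P/∂n| = 1.41×10⁻⁴ × 1.22 × 26.0 = 4.48×10⁻³ Pa/m
Isobar spacing: Δn = ΔP/|∂P/∂n| = 800 Pa / 4.48×10⁻³ Pa/m = 178418 m ≈ 180 km

180 km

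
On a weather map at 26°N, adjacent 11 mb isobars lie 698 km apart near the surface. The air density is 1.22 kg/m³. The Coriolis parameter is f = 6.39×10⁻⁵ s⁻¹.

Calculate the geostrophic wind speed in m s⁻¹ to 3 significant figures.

20.2 m s⁻¹

Pressure gradient: |∂P/∂n| = 1100 Pa / 698000 m = 1.58×10⁻³ Pa/m
Geostrophic balance (pressure-gradient force = Coriolis force):
V_g = (1/(fρ)) |∂P/∂n| = 1.58×10⁻³ / (6.39×10⁻⁵ × 1.22) = 20.2 m/s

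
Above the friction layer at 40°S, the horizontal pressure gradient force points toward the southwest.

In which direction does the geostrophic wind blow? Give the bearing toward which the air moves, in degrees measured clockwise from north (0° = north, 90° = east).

The pressure-gradient force points toward the southwest (bearing 225°).
Geostrophic balance: in the Southern Hemisphere the Coriolis force deflects motion to the left, so the geostrophic wind blows 90° to the left of the pressure-gradient force (low pressure on the right).
Rotating 225° by 90° counterclockwise gives 135° — the wind blows toward the southeast.

135°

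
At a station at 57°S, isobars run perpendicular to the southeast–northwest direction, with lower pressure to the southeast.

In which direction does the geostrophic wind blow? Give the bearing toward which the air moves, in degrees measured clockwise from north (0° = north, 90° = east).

The pressure-gradient force points toward the southeast (bearing 135°).
Geostrophic balance: in the Southern Hemisphere the Coriolis force deflects motion to the left, so the geostrophic wind blows 90° to the left of the pressure-gradient force (low pressure on the right).
Rotating 135° by 90° counterclockwise gives 045° — the wind blows toward the northeast.

045°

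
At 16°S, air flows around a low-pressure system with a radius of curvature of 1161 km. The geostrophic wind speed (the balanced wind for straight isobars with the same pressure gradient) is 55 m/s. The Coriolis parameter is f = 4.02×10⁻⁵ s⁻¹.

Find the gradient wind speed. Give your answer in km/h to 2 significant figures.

Around a low, centrifugal force acts outward with Coriolis, so pressure-gradient force balances both:
(1/ρ)|∂P/∂n| = fV + V²/R  →  V² + fR·V − fR·V_g = 0
With fR = 4.02×10⁻⁵ × 1161×10³ m = 46.7 m/s:
V = [−fR + √((fR)² + 4 fR V_g)]/2 = [−46.7 + √(46.7² + 4×46.7×55)]/2 = 32.4 m/s
Subgeostrophic (V < V_g = 55 m/s), as expected around a low.
Converting: 32.4 m/s × 3.6 = 120 km/h

120 km/h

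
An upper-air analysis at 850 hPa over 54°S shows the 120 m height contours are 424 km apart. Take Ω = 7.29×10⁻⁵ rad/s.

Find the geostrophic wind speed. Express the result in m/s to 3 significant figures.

23.5 m/s

Coriolis parameter at 54°S:
f = 2Ω sin φ = 2 × 7.29×10⁻⁵ × sin 54° = 1.18×10⁻⁴ s⁻¹
Height gradient: |∂Z/∂n| = 120 m / 424000 m = 2.83×10⁻⁴
On a pressure surface, geostrophic balance gives V_g = (g/f)|∂Z/∂n|:
V_g = 9.81 × 2.83×10⁻⁴ / 1.18×10⁻⁴ = 23.5 m/s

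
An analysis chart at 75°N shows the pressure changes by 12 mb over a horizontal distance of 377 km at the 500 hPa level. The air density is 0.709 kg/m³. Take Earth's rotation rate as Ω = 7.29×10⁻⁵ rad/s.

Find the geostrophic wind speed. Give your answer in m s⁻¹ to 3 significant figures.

Coriolis parameter at 75°N:
f = 2Ω sin φ = 2 × 7.29×10⁻⁵ × sin 75° = 1.41×10⁻⁴ s⁻¹
Pressure gradient: |∂P/∂n| = 1200 Pa / 377000 m = 3.18×10⁻³ Pa/m
Geostrophic balance (pressure-gradient force = Coriolis force):
V_g = (1/(fρ)) |∂P/∂n| = 3.18×10⁻³ / (1.41×10⁻⁴ × 0.709) = 31.9 m/s

31.9 m s⁻¹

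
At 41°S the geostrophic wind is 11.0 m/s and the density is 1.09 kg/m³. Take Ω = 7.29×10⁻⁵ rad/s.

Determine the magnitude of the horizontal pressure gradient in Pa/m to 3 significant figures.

1.15×10⁻³ Pa/m

Coriolis parameter at 41°S:
f = 2Ω sin φ = 2 × 7.29×10⁻⁵ × sin 41° = 9.57×10⁻⁵ s⁻¹
Geostrophic balance rearranged: |∂P/∂n| = f ρ V_g
|∂P/∂n| = 9.57×10⁻⁵ × 1.09 × 11.0 = 1.15×10⁻³ Pa/m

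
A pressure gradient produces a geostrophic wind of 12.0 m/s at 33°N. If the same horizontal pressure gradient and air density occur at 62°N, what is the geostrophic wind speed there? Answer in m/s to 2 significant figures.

With the same pressure gradient and density, V_g ∝ 1/f ∝ 1/sin φ.
V₂ = V₁ · sin φ₁ / sin φ₂ = 12.0 × sin 33° / sin 62°
V₂ = 12.0 × 0.5446/0.8829 = 7.4 m/s

7.4 m/s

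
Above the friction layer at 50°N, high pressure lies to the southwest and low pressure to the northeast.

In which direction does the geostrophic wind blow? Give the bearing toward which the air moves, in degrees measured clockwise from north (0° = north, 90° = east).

The pressure-gradient force points toward the northeast (bearing 045°).
Geostrophic balance: in the Northern Hemisphere the Coriolis force deflects motion to the right, so the geostrophic wind blows 90° to the right of the pressure-gradient force (low pressure on the left).
Rotating 045° by 90° clockwise gives 135° — the wind blows toward the southeast.

135°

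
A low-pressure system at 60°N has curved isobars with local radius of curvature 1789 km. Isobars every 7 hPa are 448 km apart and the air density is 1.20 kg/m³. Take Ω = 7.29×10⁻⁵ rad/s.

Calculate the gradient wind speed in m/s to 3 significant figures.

9.88 m/s

Coriolis parameter at 60°N:
f = 2Ω sin φ = 2 × 7.29×10⁻⁵ × sin 60° = 1.26×10⁻⁴ s⁻¹
Pressure gradient: |∂P/∂n| = 700 Pa / 448000 m = 1.56×10⁻³ Pa/m
Geostrophic speed: V_g = |∂P/∂n|/(fρ) = 1.56×10⁻³/(1.26×10⁻⁴ × 1.20) = 10.3 m/s
Around a low, centrifugal force acts outward with Coriolis, so pressure-gradient force balances both:
(1/ρ)|∂P/∂n| = fV + V²/R  →  V² + fR·V − fR·V_g = 0
With fR = 1.26×10⁻⁴ × 1789×10³ m = 226 m/s:
V = [−fR + √((fR)² + 4 fR V_g)]/2 = [−226 + √(226² + 4×226×10.3)]/2 = 9.88 m/s
Subgeostrophic (V < V_g = 10.3 m/s), as expected around a low.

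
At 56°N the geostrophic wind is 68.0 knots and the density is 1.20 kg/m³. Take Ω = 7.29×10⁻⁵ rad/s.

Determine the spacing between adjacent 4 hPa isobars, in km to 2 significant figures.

79 km

Coriolis parameter at 56°N:
f = 2Ω sin φ = 2 × 7.29×10⁻⁵ × sin 56° = 1.21×10⁻⁴ s⁻¹
Wind speed in SI: 68.0 knots = 35.0 m/s
Geostrophic balance rearranged: |∂P/∂n| = f ρ V_g
|∂P/∂n| = 1.21×10⁻⁴ × 1.20 × 35.0 = 5.07×10⁻³ Pa/m
Isobar spacing: Δn = ΔP/|∂P/∂n| = 400 Pa / 5.07×10⁻³ Pa/m = 78832 m ≈ 79 km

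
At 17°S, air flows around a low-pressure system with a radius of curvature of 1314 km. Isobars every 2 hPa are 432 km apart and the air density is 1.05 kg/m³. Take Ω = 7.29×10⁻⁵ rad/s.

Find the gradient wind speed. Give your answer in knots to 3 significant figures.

17.3 knots

Coriolis parameter at 17°S:
f = 2Ω sin φ = 2 × 7.29×10⁻⁵ × sin 17° = 4.26×10⁻⁵ s⁻¹
Pressure gradient: |∂P/∂n| = 200 Pa / 432000 m = 4.63×10⁻⁴ Pa/m
Geostrophic speed: V_g = |∂P/∂n|/(fρ) = 4.63×10⁻⁴/(4.26×10⁻⁵ × 1.05) = 10.3 m/s
Around a low, centrifugal force acts outward with Coriolis, so pressure-gradient force balances both:
(1/ρ)|∂P/∂n| = fV + V²/R  →  V² + fR·V − fR·V_g = 0
With fR = 4.26×10⁻⁵ × 1314×10³ m = 56.0 m/s:
V = [−fR + √((fR)² + 4 fR V_g)]/2 = [−56.0 + √(56.0² + 4×56.0×10.3)]/2 = 8.92 m/s
Subgeostrophic (V < V_g = 10.3 m/s), as expected around a low.
Converting: 8.92 m/s × 1.944 = 17.3 knots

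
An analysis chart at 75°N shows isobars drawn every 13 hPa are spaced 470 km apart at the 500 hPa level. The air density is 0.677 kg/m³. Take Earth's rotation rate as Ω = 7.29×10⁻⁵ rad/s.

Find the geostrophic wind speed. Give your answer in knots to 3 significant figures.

Coriolis parameter at 75°N:
f = 2Ω sin φ = 2 × 7.29×10⁻⁵ × sin 75° = 1.41×10⁻⁴ s⁻¹
Pressure gradient: |∂P/∂n| = 1300 Pa / 470000 m = 2.77×10⁻³ Pa/m
Geostrophic balance (pressure-gradient force = Coriolis force):
V_g = (1/(fρ)) |∂P/∂n| = 2.77×10⁻³ / (1.41×10⁻⁴ × 0.677) = 29.0 m/s
Converting: 29.0 m/s × 1.944 = 56.4 knots

56.4 knots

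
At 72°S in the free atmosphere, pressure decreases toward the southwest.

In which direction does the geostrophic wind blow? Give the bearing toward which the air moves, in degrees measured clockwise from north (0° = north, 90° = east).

135°

The pressure-gradient force points toward the southwest (bearing 225°).
Geostrophic balance: in the Southern Hemisphere the Coriolis force deflects motion to the left, so the geostrophic wind blows 90° to the left of the pressure-gradient force (low pressure on the right).
Rotating 225° by 90° counterclockwise gives 135° — the wind blows toward the southeast.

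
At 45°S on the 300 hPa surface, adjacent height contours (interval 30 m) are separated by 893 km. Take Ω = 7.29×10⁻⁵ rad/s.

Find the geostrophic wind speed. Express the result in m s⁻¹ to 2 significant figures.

3.2 m s⁻¹

Coriolis parameter at 45°S:
f = 2Ω sin φ = 2 × 7.29×10⁻⁵ × sin 45° = 1.03×10⁻⁴ s⁻¹
Height gradient: |∂Z/∂n| = 30 m / 893000 m = 3.36×10⁻⁵
On a pressure surface, geostrophic balance gives V_g = (g/f)|∂Z/∂n|:
V_g = 9.81 × 3.36×10⁻⁵ / 1.03×10⁻⁴ = 3.20 m/s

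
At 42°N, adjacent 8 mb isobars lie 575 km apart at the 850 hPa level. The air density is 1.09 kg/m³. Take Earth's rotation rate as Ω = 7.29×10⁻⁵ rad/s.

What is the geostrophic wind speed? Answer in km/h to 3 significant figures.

47.1 km/h

Coriolis parameter at 42°N:
f = 2Ω sin φ = 2 × 7.29×10⁻⁵ × sin 42° = 9.76×10⁻⁵ s⁻¹
Pressure gradient: |∂P/∂n| = 800 Pa / 575000 m = 1.39×10⁻³ Pa/m
Geostrophic balance (pressure-gradient force = Coriolis force):
V_g = (1/(fρ)) |∂P/∂n| = 1.39×10⁻³ / (9.76×10⁻⁵ × 1.09) = 13.1 m/s
Converting: 13.1 m/s × 3.6 = 47.1 km/h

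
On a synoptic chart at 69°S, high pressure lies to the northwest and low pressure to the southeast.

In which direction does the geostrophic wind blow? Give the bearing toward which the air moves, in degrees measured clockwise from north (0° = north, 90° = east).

The pressure-gradient force points toward the southeast (bearing 135°).
Geostrophic balance: in the Southern Hemisphere the Coriolis force deflects motion to the left, so the geostrophic wind blows 90° to the left of the pressure-gradient force (low pressure on the right).
Rotating 135° by 90° counterclockwise gives 045° — the wind blows toward the northeast.

045°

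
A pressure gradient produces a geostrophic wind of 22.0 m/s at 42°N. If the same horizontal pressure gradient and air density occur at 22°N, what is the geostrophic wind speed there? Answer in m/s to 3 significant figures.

39.3 m/s

With the same pressure gradient and density, V_g ∝ 1/f ∝ 1/sin φ.
V₂ = V₁ · sin φ₁ / sin φ₂ = 22.0 × sin 42° / sin 22°
V₂ = 22.0 × 0.6691/0.3746 = 39.3 m/s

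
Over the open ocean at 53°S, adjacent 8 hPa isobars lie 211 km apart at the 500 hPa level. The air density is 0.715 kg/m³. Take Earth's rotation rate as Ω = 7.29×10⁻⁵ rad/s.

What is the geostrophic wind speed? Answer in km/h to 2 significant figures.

Coriolis parameter at 53°S:
f = 2Ω sin φ = 2 × 7.29×10⁻⁵ × sin 53° = 1.16×10⁻⁴ s⁻¹
Pressure gradient: |∂P/∂n| = 800 Pa / 211000 m = 3.79×10⁻³ Pa/m
Geostrophic balance (pressure-gradient force = Coriolis force):
V_g = (1/(fρ)) |∂P/∂n| = 3.79×10⁻³ / (1.16×10⁻⁴ × 0.715) = 45.5 m/s
Converting: 45.5 m/s × 3.6 = 160 km/h

160 km/h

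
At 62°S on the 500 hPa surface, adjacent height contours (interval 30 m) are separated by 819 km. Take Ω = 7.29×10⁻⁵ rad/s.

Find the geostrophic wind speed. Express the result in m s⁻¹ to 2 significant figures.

Coriolis parameter at 62°S:
f = 2Ω sin φ = 2 × 7.29×10⁻⁵ × sin 62° = 1.29×10⁻⁴ s⁻¹
Height gradient: |∂Z/∂n| = 30 m / 819000 m = 3.66×10⁻⁵
On a pressure surface, geostrophic balance gives V_g = (g/f)|∂Z/∂n|:
V_g = 9.81 × 3.66×10⁻⁵ / 1.29×10⁻⁴ = 2.79 m/s

2.8 m s⁻¹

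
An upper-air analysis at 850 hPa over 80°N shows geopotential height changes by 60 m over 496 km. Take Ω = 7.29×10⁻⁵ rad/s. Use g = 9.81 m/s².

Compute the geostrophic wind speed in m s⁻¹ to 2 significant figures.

8.3 m s⁻¹

Coriolis parameter at 80°N:
f = 2Ω sin φ = 2 × 7.29×10⁻⁵ × sin 80° = 1.44×10⁻⁴ s⁻¹
Height gradient: |∂Z/∂n| = 60 m / 496000 m = 1.21×10⁻⁴
On a pressure surface, geostrophic balance gives V_g = (g/f)|∂Z/∂n|:
V_g = 9.81 × 1.21×10⁻⁴ / 1.44×10⁻⁴ = 8.26 m/s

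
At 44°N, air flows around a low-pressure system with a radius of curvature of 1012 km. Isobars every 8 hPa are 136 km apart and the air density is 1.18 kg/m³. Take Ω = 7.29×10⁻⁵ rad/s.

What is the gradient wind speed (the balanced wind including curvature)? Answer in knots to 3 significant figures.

70.6 knots

Coriolis parameter at 44°N:
f = 2Ω sin φ = 2 × 7.29×10⁻⁵ × sin 44° = 1.01×10⁻⁴ s⁻¹
Pressure gradient: |∂P/∂n| = 800 Pa / 136000 m = 5.88×10⁻³ Pa/m
Geostrophic speed: V_g = |∂P/∂n|/(fρ) = 5.88×10⁻³/(1.01×10⁻⁴ × 1.18) = 49.2 m/s
Around a low, centrifugal force acts outward with Coriolis, so pressure-gradient force balances both:
(1/ρ)|∂P/∂n| = fV + V²/R  →  V² + fR·V − fR·V_g = 0
With fR = 1.01×10⁻⁴ × 1012×10³ m = 102 m/s:
V = [−fR + √((fR)² + 4 fR V_g)]/2 = [−102 + √(102² + 4×102×49.2)]/2 = 36.3 m/s
Subgeostrophic (V < V_g = 49.2 m/s), as expected around a low.
Converting: 36.3 m/s × 1.944 = 70.6 knots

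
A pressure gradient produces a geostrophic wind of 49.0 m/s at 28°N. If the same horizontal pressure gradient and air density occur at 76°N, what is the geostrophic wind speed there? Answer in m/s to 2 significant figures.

24 m/s

With the same pressure gradient and density, V_g ∝ 1/f ∝ 1/sin φ.
V₂ = V₁ · sin φ₁ / sin φ₂ = 49.0 × sin 28° / sin 76°
V₂ = 49.0 × 0.4695/0.9703 = 24 m/s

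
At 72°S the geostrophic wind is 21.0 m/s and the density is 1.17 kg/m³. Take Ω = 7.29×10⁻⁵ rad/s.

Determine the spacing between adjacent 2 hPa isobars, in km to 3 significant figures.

58.7 km

Coriolis parameter at 72°S:
f = 2Ω sin φ = 2 × 7.29×10⁻⁵ × sin 72° = 1.39×10⁻⁴ s⁻¹
Geostrophic balance rearranged: |∂P/∂n| = f ρ V_g
|∂P/∂n| = 1.39×10⁻⁴ × 1.17 × 21.0 = 3.41×10⁻³ Pa/m
Isobar spacing: Δn = ΔP/|∂P/∂n| = 200 Pa / 3.41×10⁻³ Pa/m = 58703 m ≈ 58.7 km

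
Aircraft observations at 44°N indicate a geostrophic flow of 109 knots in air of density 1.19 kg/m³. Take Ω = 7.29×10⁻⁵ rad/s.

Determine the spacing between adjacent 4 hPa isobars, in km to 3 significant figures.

Coriolis parameter at 44°N:
f = 2Ω sin φ = 2 × 7.29×10⁻⁵ × sin 44° = 1.01×10⁻⁴ s⁻¹
Wind speed in SI: 109 knots = 56.1 m/s
Geostrophic balance rearranged: |∂P/∂n| = f ρ V_g
|∂P/∂n| = 1.01×10⁻⁴ × 1.19 × 56.1 = 6.76×10⁻³ Pa/m
Isobar spacing: Δn = ΔP/|∂P/∂n| = 400 Pa / 6.76×10⁻³ Pa/m = 59186 m ≈ 59.2 km

59.2 km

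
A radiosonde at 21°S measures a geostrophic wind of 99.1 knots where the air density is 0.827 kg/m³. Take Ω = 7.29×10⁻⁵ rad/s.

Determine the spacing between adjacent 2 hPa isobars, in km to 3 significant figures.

Coriolis parameter at 21°S:
f = 2Ω sin φ = 2 × 7.29×10⁻⁵ × sin 21° = 5.23×10⁻⁵ s⁻¹
Wind speed in SI: 99.1 knots = 51.0 m/s
Geostrophic balance rearranged: |∂P/∂n| = f ρ V_g
|∂P/∂n| = 5.23×10⁻⁵ × 0.827 × 51.0 = 2.20×10⁻³ Pa/m
Isobar spacing: Δn = ΔP/|∂P/∂n| = 200 Pa / 2.20×10⁻³ Pa/m = 90787 m ≈ 90.8 km

90.8 km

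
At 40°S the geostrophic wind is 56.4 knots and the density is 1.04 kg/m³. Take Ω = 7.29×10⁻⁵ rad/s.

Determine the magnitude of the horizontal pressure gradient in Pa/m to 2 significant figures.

Coriolis parameter at 40°S:
f = 2Ω sin φ = 2 × 7.29×10⁻⁵ × sin 40° = 9.37×10⁻⁵ s⁻¹
Wind speed in SI: 56.4 knots = 29.0 m/s
Geostrophic balance rearranged: |∂P/∂n| = f ρ V_g
|∂P/∂n| = 9.37×10⁻⁵ × 1.04 × 29.0 = 2.83×10⁻³ Pa/m

2.8×10⁻³ Pa/m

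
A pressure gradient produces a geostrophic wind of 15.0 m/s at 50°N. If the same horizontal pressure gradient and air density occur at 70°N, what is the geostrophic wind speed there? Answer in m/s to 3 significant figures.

12.2 m/s

With the same pressure gradient and density, V_g ∝ 1/f ∝ 1/sin φ.
V₂ = V₁ · sin φ₁ / sin φ₂ = 15.0 × sin 50° / sin 70°
V₂ = 15.0 × 0.7660/0.9397 = 12.2 m/s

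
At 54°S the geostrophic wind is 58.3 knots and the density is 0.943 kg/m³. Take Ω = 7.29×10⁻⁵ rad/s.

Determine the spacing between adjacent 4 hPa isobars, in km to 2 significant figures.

Coriolis parameter at 54°S:
f = 2Ω sin φ = 2 × 7.29×10⁻⁵ × sin 54° = 1.18×10⁻⁴ s⁻¹
Wind speed in SI: 58.3 knots = 30.0 m/s
Geostrophic balance rearranged: |∂P/∂n| = f ρ V_g
|∂P/∂n| = 1.18×10⁻⁴ × 0.943 × 30.0 = 3.34×10⁻³ Pa/m
Isobar spacing: Δn = ΔP/|∂P/∂n| = 400 Pa / 3.34×10⁻³ Pa/m = 119902 m ≈ 120 km

120 km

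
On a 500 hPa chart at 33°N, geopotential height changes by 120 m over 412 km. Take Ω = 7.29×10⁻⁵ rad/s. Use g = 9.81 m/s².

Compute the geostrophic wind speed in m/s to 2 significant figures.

Coriolis parameter at 33°N:
f = 2Ω sin φ = 2 × 7.29×10⁻⁵ × sin 33° = 7.94×10⁻⁵ s⁻¹
Height gradient: |∂Z/∂n| = 120 m / 412000 m = 2.91×10⁻⁴
On a pressure surface, geostrophic balance gives V_g = (g/f)|∂Z/∂n|:
V_g = 9.81 × 2.91×10⁻⁴ / 7.94×10⁻⁵ = 36.0 m/s

36 m/s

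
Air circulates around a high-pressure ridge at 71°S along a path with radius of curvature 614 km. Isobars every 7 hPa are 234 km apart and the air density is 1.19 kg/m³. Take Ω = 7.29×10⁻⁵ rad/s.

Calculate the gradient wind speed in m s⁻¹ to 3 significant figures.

Coriolis parameter at 71°S:
f = 2Ω sin φ = 2 × 7.29×10⁻⁵ × sin 71° = 1.38×10⁻⁴ s⁻¹
Pressure gradient: |∂P/∂n| = 700 Pa / 234000 m = 2.99×10⁻³ Pa/m
Geostrophic speed: V_g = |∂P/∂n|/(fρ) = 2.99×10⁻³/(1.38×10⁻⁴ × 1.19) = 18.2 m/s
Around a high, pressure-gradient force acts outward with centrifugal, so Coriolis balances both:
fV = (1/ρ)|∂P/∂n| + V²/R  →  V² − fR·V + fR·V_g = 0
With fR = 1.38×10⁻⁴ × 614×10³ m = 84.6 m/s:
V = [fR − √((fR)² − 4 fR V_g)]/2 = [84.6 − √(84.6² − 4×84.6×18.2)]/2 = 26.6 m/s
Supergeostrophic (V > V_g = 18.2 m/s), as expected around a high.

26.6 m s⁻¹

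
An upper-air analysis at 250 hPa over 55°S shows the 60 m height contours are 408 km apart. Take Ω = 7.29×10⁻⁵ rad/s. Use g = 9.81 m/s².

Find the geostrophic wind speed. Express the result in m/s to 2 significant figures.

12 m/s

Coriolis parameter at 55°S:
f = 2Ω sin φ = 2 × 7.29×10⁻⁵ × sin 55° = 1.19×10⁻⁴ s⁻¹
Height gradient: |∂Z/∂n| = 60 m / 408000 m = 1.47×10⁻⁴
On a pressure surface, geostrophic balance gives V_g = (g/f)|∂Z/∂n|:
V_g = 9.81 × 1.47×10⁻⁴ / 1.19×10⁻⁴ = 12.1 m/s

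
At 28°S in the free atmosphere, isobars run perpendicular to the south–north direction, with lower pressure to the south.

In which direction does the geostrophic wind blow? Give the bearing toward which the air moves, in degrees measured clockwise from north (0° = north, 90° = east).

The pressure-gradient force points toward the south (bearing 180°).
Geostrophic balance: in the Southern Hemisphere the Coriolis force deflects motion to the left, so the geostrophic wind blows 90° to the left of the pressure-gradient force (low pressure on the right).
Rotating 180° by 90° counterclockwise gives 090° — the wind blows toward the east.

090°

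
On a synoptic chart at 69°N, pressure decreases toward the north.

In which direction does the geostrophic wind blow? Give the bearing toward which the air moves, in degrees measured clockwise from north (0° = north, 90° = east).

The pressure-gradient force points toward the north (bearing 000°).
Geostrophic balance: in the Northern Hemisphere the Coriolis force deflects motion to the right, so the geostrophic wind blows 90° to the right of the pressure-gradient force (low pressure on the left).
Rotating 000° by 90° clockwise gives 090° — the wind blows toward the east.

090°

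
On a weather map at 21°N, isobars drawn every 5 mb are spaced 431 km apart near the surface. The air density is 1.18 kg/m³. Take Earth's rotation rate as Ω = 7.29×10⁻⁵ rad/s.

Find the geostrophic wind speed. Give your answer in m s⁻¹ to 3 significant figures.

18.8 m s⁻¹

Coriolis parameter at 21°N:
f = 2Ω sin φ = 2 × 7.29×10⁻⁵ × sin 21° = 5.23×10⁻⁵ s⁻¹
Pressure gradient: |∂P/∂n| = 500 Pa / 431000 m = 1.16×10⁻³ Pa/m
Geostrophic balance (pressure-gradient force = Coriolis force):
V_g = (1/(fρ)) |∂P/∂n| = 1.16×10⁻³ / (5.23×10⁻⁵ × 1.18) = 18.8 m/s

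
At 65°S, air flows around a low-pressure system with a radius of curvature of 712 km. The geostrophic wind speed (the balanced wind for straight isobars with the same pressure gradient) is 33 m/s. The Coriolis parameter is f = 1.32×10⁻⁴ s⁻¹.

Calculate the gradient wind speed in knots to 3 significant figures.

50.3 knots

Around a low, centrifugal force acts outward with Coriolis, so pressure-gradient force balances both:
(1/ρ)|∂P/∂n| = fV + V²/R  →  V² + fR·V − fR·V_g = 0
With fR = 1.32×10⁻⁴ × 712×10³ m = 94.0 m/s:
V = [−fR + √((fR)² + 4 fR V_g)]/2 = [−94.0 + √(94.0² + 4×94.0×33)]/2 = 25.9 m/s
Subgeostrophic (V < V_g = 33 m/s), as expected around a low.
Converting: 25.9 m/s × 1.944 = 50.3 knots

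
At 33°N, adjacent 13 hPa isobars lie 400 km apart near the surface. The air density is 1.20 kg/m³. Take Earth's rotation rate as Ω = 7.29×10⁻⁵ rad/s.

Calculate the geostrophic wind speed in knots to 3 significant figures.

Coriolis parameter at 33°N:
f = 2Ω sin φ = 2 × 7.29×10⁻⁵ × sin 33° = 7.94×10⁻⁵ s⁻¹
Pressure gradient: |∂P/∂n| = 1300 Pa / 400000 m = 3.25×10⁻³ Pa/m
Geostrophic balance (pressure-gradient force = Coriolis force):
V_g = (1/(fρ)) |∂P/∂n| = 3.25×10⁻³ / (7.94×10⁻⁵ × 1.20) = 34.1 m/s
Converting: 34.1 m/s × 1.944 = 66.3 knots

66.3 knots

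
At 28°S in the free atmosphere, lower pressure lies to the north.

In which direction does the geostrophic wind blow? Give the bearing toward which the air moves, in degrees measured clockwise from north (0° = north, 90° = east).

270°

The pressure-gradient force points toward the north (bearing 000°).
Geostrophic balance: in the Southern Hemisphere the Coriolis force deflects motion to the left, so the geostrophic wind blows 90° to the left of the pressure-gradient force (low pressure on the right).
Rotating 000° by 90° counterclockwise gives 270° — the wind blows toward the west.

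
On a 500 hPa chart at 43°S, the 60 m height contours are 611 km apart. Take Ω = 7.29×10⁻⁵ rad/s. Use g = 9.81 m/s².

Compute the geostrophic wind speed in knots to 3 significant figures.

18.8 knots

Coriolis parameter at 43°S:
f = 2Ω sin φ = 2 × 7.29×10⁻⁵ × sin 43° = 9.94×10⁻⁵ s⁻¹
Height gradient: |∂Z/∂n| = 60 m / 611000 m = 9.82×10⁻⁵
On a pressure surface, geostrophic balance gives V_g = (g/f)|∂Z/∂n|:
V_g = 9.81 × 9.82×10⁻⁵ / 9.94×10⁻⁵ = 9.69 m/s
Converting: 9.69 m/s × 1.944 = 18.8 knots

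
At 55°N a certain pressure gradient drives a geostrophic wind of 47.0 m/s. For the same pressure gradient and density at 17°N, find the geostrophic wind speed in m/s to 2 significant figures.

130 m/s

With the same pressure gradient and density, V_g ∝ 1/f ∝ 1/sin φ.
V₂ = V₁ · sin φ₁ / sin φ₂ = 47.0 × sin 55° / sin 17°
V₂ = 47.0 × 0.8192/0.2924 = 130 m/s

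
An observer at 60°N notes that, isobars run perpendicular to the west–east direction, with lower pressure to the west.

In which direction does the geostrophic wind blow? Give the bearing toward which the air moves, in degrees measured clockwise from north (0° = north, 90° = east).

000°

The pressure-gradient force points toward the west (bearing 270°).
Geostrophic balance: in the Northern Hemisphere the Coriolis force deflects motion to the right, so the geostrophic wind blows 90° to the right of the pressure-gradient force (low pressure on the left).
Rotating 270° by 90° clockwise gives 000° — the wind blows toward the north.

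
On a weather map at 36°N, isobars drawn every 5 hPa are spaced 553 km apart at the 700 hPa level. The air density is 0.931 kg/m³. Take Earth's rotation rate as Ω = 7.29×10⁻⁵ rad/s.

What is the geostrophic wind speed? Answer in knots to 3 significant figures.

22.0 knots

Coriolis parameter at 36°N:
f = 2Ω sin φ = 2 × 7.29×10⁻⁵ × sin 36° = 8.57×10⁻⁵ s⁻¹
Pressure gradient: |∂P/∂n| = 500 Pa / 553000 m = 9.04×10⁻⁴ Pa/m
Geostrophic balance (pressure-gradient force = Coriolis force):
V_g = (1/(fρ)) |∂P/∂n| = 9.04×10⁻⁴ / (8.57×10⁻⁵ × 0.931) = 11.3 m/s
Converting: 11.3 m/s × 1.944 = 22.0 knots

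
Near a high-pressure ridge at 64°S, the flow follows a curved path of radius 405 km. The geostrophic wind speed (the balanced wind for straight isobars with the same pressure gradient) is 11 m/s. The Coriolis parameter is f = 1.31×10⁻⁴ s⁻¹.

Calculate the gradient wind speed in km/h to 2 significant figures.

Around a high, pressure-gradient force acts outward with centrifugal, so Coriolis balances both:
fV = (1/ρ)|∂P/∂n| + V²/R  →  V² − fR·V + fR·V_g = 0
With fR = 1.31×10⁻⁴ × 405×10³ m = 53.1 m/s:
V = [fR − √((fR)² − 4 fR V_g)]/2 = [53.1 − √(53.1² − 4×53.1×11)]/2 = 15.6 m/s
Supergeostrophic (V > V_g = 11 m/s), as expected around a high.
Converting: 15.6 m/s × 3.6 = 56 km/h

56 km/h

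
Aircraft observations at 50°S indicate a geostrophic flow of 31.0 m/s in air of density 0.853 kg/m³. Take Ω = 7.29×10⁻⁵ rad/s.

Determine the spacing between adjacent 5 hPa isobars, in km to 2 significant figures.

Coriolis parameter at 50°S:
f = 2Ω sin φ = 2 × 7.29×10⁻⁵ × sin 50° = 1.12×10⁻⁴ s⁻¹
Geostrophic balance rearranged: |∂P/∂n| = f ρ V_g
|∂P/∂n| = 1.12×10⁻⁴ × 0.853 × 31.0 = 2.95×10⁻³ Pa/m
Isobar spacing: Δn = ΔP/|∂P/∂n| = 500 Pa / 2.95×10⁻³ Pa/m = 169296 m ≈ 170 km

170 km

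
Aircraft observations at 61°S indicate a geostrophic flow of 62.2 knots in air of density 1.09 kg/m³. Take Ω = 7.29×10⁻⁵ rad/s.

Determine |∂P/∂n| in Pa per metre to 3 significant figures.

Coriolis parameter at 61°S:
f = 2Ω sin φ = 2 × 7.29×10⁻⁵ × sin 61° = 1.28×10⁻⁴ s⁻¹
Wind speed in SI: 62.2 knots = 32.0 m/s
Geostrophic balance rearranged: |∂P/∂n| = f ρ V_g
|∂P/∂n| = 1.28×10⁻⁴ × 1.09 × 32.0 = 4.45×10⁻³ Pa/m

4.45×10⁻³ Pa/m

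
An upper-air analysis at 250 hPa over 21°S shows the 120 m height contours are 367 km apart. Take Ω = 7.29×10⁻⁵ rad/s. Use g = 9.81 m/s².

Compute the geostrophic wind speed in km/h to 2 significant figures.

Coriolis parameter at 21°S:
f = 2Ω sin φ = 2 × 7.29×10⁻⁵ × sin 21° = 5.23×10⁻⁵ s⁻¹
Height gradient: |∂Z/∂n| = 120 m / 367000 m = 3.27×10⁻⁴
On a pressure surface, geostrophic balance gives V_g = (g/f)|∂Z/∂n|:
V_g = 9.81 × 3.27×10⁻⁴ / 5.23×10⁻⁵ = 61.4 m/s
Converting: 61.4 m/s × 3.6 = 220 km/h

220 km/h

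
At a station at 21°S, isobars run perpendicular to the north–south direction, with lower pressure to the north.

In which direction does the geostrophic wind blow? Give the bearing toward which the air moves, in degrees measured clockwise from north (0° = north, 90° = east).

The pressure-gradient force points toward the north (bearing 000°).
Geostrophic balance: in the Southern Hemisphere the Coriolis force deflects motion to the left, so the geostrophic wind blows 90° to the left of the pressure-gradient force (low pressure on the right).
Rotating 000° by 90° counterclockwise gives 270° — the wind blows toward the west.

270°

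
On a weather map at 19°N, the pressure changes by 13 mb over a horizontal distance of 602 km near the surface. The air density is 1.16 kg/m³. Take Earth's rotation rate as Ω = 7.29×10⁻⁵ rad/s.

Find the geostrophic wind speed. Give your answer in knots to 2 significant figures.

76 knots

Coriolis parameter at 19°N:
f = 2Ω sin φ = 2 × 7.29×10⁻⁵ × sin 19° = 4.75×10⁻⁵ s⁻¹
Pressure gradient: |∂P/∂n| = 1300 Pa / 602000 m = 2.16×10⁻³ Pa/m
Geostrophic balance (pressure-gradient force = Coriolis force):
V_g = (1/(fρ)) |∂P/∂n| = 2.16×10⁻³ / (4.75×10⁻⁵ × 1.16) = 39.2 m/s
Converting: 39.2 m/s × 1.944 = 76 knots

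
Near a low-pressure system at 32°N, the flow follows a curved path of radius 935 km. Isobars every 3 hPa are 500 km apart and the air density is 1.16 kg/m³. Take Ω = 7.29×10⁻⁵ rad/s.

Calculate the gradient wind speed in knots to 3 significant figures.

Coriolis parameter at 32°N:
f = 2Ω sin φ = 2 × 7.29×10⁻⁵ × sin 32° = 7.73×10⁻⁵ s⁻¹
Pressure gradient: |∂P/∂n| = 300 Pa / 500000 m = 6.00×10⁻⁴ Pa/m
Geostrophic speed: V_g = |∂P/∂n|/(fρ) = 6.00×10⁻⁴/(7.73×10⁻⁵ × 1.16) = 6.69 m/s
Around a low, centrifugal force acts outward with Coriolis, so pressure-gradient force balances both:
(1/ρ)|∂P/∂n| = fV + V²/R  →  V² + fR·V − fR·V_g = 0
With fR = 7.73×10⁻⁵ × 935×10³ m = 72.2 m/s:
V = [−fR + √((fR)² + 4 fR V_g)]/2 = [−72.2 + √(72.2² + 4×72.2×6.69)]/2 = 6.17 m/s
Subgeostrophic (V < V_g = 6.69 m/s), as expected around a low.
Converting: 6.17 m/s × 1.944 = 12.0 knots

12.0 knots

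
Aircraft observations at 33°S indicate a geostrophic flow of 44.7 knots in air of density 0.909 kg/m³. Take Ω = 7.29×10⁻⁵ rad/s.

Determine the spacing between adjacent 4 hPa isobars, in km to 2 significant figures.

240 km

Coriolis parameter at 33°S:
f = 2Ω sin φ = 2 × 7.29×10⁻⁵ × sin 33° = 7.94×10⁻⁵ s⁻¹
Wind speed in SI: 44.7 knots = 23.0 m/s
Geostrophic balance rearranged: |∂P/∂n| = f ρ V_g
|∂P/∂n| = 7.94×10⁻⁵ × 0.909 × 23.0 = 1.66×10⁻³ Pa/m
Isobar spacing: Δn = ΔP/|∂P/∂n| = 400 Pa / 1.66×10⁻³ Pa/m = 240982 m ≈ 240 km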